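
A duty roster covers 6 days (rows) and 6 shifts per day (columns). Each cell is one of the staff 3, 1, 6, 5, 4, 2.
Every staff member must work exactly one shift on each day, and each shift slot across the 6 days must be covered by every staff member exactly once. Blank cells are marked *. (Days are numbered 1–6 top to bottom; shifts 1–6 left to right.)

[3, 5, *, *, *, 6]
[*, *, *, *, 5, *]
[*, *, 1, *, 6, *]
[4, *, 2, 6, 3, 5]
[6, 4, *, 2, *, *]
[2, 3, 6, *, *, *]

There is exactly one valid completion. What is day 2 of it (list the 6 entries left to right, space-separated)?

Day 2, shift 1: day 2 has {5} and shift 1 has {3, 6, 4, 2}, leaving only 1.
Day 1, shift 3: day 1 has {3, 6, 5} and shift 3 has {1, 6, 2}, leaving only 4.
Day 2, shift 3: day 2 has {1, 5} and shift 3 has {1, 6, 4, 2}, leaving only 3.
Day 2, shift 4: day 2 has {3, 1, 5} and shift 4 has {6, 2}, leaving only 4.
Day 2, shift 6: day 2 has {3, 1, 5, 4} and shift 6 has {6, 5}, leaving only 2.
Day 2, shift 2: day 2 has {3, 1, 5, 4, 2} and shift 2 has {3, 5, 4}, leaving only 6.
So day 2 reads: 1 6 3 4 5 2.

1 6 3 4 5 2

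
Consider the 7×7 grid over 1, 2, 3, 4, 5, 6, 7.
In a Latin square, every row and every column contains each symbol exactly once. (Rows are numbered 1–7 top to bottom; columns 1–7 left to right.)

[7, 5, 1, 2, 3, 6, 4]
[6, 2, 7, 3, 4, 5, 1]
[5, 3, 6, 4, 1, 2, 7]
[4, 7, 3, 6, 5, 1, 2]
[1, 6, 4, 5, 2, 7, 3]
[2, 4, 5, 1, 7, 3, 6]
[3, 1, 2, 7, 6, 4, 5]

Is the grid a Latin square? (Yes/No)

Each row is a permutation of the 7 symbols, and so is each column.

Yes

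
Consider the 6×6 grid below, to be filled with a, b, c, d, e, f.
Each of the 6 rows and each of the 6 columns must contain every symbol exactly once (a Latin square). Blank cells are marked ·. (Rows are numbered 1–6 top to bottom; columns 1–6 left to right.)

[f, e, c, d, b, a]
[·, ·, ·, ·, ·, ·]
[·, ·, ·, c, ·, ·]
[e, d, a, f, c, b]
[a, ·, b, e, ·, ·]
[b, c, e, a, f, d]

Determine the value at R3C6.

e

Row 2, column 4: row 2 has {} and column 4 has {a, c, d, e, f}, leaving only b.
Row 3, column 1: row 3 has {c} and column 1 has {a, b, e, f}, leaving only d.
Row 2, column 1: row 2 has {b} and column 1 has {a, b, d, e, f}, leaving only c.
Row 3, column 3: row 3 has {c, d} and column 3 has {a, b, c, e}, leaving only f.
Row 3 already has {c, d, f} and column 6 already has {a, b, d}, so row 3, column 6 must be e.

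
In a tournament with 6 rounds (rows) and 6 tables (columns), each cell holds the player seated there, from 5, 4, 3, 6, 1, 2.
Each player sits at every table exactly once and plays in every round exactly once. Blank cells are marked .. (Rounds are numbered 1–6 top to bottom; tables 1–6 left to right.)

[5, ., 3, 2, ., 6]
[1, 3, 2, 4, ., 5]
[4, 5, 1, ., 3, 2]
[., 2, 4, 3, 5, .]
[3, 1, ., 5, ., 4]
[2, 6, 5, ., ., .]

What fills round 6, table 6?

Round 1, table 2: round 1 has {5, 3, 6, 2} and table 2 has {5, 3, 6, 1, 2}, leaving only 4.
Round 1, table 5: round 1 has {5, 4, 3, 6, 2} and table 5 has {5, 3}, leaving only 1.
Round 2, table 5: round 2 has {5, 4, 3, 1, 2} and table 5 has {5, 3, 1}, leaving only 6.
Round 3, table 4: round 3 has {5, 4, 3, 1, 2} and table 4 has {5, 4, 3, 2}, leaving only 6.
Round 4, table 1: round 4 has {5, 4, 3, 2} and table 1 has {5, 4, 3, 1, 2}, leaving only 6.
Round 4, table 6: round 4 has {5, 4, 3, 6, 2} and table 6 has {5, 4, 6, 2}, leaving only 1.
Round 6 already has {5, 6, 2} and table 6 already has {5, 4, 6, 1, 2}, so round 6, table 6 must be 3.

3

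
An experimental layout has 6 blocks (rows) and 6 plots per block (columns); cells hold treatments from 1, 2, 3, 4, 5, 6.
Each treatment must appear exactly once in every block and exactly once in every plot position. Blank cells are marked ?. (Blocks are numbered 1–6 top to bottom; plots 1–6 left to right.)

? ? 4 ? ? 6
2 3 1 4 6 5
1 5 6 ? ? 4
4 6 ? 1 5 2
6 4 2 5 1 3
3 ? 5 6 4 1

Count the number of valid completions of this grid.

2

Block 1, plot 1: eliminating its block and plot leaves {5}.
Block 1, plot 2: eliminating its block and plot leaves {1, 2}.
Block 1, plot 4: eliminating its block and plot leaves {2, 3}.
Block 1, plot 5: eliminating its block and plot leaves {2, 3}.
Block 3, plot 4: eliminating its block and plot leaves {2, 3}.
Block 3, plot 5: eliminating its block and plot leaves {2, 3}.
Block 4, plot 3: eliminating its block and plot leaves {3}.
Block 6, plot 2: eliminating its block and plot leaves {2}.
Enumerating the assignments across these blanks that avoid any block or plot repeat gives 2 completions.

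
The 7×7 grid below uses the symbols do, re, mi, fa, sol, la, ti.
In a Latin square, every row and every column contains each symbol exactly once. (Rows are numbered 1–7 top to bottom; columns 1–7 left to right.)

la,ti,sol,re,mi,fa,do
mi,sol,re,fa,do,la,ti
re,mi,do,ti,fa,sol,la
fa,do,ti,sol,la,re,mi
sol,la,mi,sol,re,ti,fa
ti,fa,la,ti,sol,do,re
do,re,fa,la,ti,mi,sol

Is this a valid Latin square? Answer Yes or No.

No

Row 5 contains sol twice (at columns 1 and 4); row 6 is also not a permutation.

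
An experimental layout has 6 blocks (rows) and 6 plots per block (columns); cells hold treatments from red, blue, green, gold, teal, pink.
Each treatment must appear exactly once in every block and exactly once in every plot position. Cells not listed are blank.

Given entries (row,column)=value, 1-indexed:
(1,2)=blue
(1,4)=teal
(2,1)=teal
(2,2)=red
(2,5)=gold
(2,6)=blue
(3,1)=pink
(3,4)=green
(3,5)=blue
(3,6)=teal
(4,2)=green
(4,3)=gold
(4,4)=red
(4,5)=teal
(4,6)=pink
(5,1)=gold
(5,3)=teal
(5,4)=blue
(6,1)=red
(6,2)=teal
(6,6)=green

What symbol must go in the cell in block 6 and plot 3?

blue

Block 1, plot 1: block 1 has {blue, teal} and plot 1 has {red, gold, teal, pink}, leaving only green.
Block 2, plot 4: block 2 has {red, blue, gold, teal} and plot 4 has {red, blue, green, teal}, leaving only pink.
Block 2, plot 3: block 2 has {red, blue, gold, teal, pink} and plot 3 has {gold, teal}, leaving only green.
Block 3, plot 2: block 3 has {blue, green, teal, pink} and plot 2 has {red, blue, green, teal}, leaving only gold.
Block 3, plot 3: block 3 has {blue, green, gold, teal, pink} and plot 3 has {green, gold, teal}, leaving only red.
Block 1, plot 3: block 1 has {blue, green, teal} and plot 3 has {red, green, gold, teal}, leaving only pink.
Block 6 already has {red, green, teal} and plot 3 already has {red, green, gold, teal, pink}, so block 6, plot 3 must be blue.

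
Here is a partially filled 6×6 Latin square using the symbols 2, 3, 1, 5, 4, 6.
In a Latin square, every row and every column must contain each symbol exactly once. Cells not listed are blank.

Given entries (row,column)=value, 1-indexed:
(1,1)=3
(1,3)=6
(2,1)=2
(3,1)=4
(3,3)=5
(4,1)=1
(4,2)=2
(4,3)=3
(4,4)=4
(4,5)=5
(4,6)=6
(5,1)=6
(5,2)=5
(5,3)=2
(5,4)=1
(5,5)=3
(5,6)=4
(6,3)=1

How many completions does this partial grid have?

Row 1, column 2: eliminating its row and column leaves {1, 4}.
Row 1, column 4: eliminating its row and column leaves {2, 5}.
Row 1, column 5: eliminating its row and column leaves {2, 1, 4}.
Row 1, column 6: eliminating its row and column leaves {2, 1, 5}.
Row 2, column 2: eliminating its row and column leaves {3, 1, 4, 6}.
Row 2, column 3: eliminating its row and column leaves {4}.
Row 2, column 4: eliminating its row and column leaves {3, 5, 6}.
Row 2, column 5: eliminating its row and column leaves {1, 4, 6}.
Row 2, column 6: eliminating its row and column leaves {3, 1, 5}.
Row 3, column 2: eliminating its row and column leaves {3, 1, 6}.
Row 3, column 4: eliminating its row and column leaves {2, 3, 6}.
Row 3, column 5: eliminating its row and column leaves {2, 1, 6}.
Row 3, column 6: eliminating its row and column leaves {2, 3, 1}.
Row 6, column 1: eliminating its row and column leaves {5}.
Row 6, column 2: eliminating its row and column leaves {3, 4, 6}.
Row 6, column 4: eliminating its row and column leaves {2, 3, 5, 6}.
Row 6, column 5: eliminating its row and column leaves {2, 4, 6}.
Row 6, column 6: eliminating its row and column leaves {2, 3, 5}.
Enumerating the assignments across these blanks that avoid any row or column repeat gives 14 completions.

14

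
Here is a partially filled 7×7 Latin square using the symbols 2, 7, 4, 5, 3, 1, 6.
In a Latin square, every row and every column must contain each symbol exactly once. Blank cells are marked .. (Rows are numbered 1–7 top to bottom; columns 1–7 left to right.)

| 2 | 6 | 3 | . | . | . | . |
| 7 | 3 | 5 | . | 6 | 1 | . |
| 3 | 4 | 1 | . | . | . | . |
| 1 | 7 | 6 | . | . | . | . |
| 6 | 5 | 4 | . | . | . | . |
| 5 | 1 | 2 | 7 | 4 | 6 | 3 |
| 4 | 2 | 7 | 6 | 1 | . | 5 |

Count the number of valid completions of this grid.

8

Row 1, column 4: eliminating its row and column leaves {4, 5, 1}.
Row 1, column 5: eliminating its row and column leaves {7, 5}.
Row 1, column 6: eliminating its row and column leaves {7, 4, 5}.
Row 1, column 7: eliminating its row and column leaves {7, 4, 1}.
Row 2, column 4: eliminating its row and column leaves {2, 4}.
Row 2, column 7: eliminating its row and column leaves {2, 4}.
Row 3, column 4: eliminating its row and column leaves {2, 5}.
Row 3, column 5: eliminating its row and column leaves {2, 7, 5}.
Row 3, column 6: eliminating its row and column leaves {2, 7, 5}.
Row 3, column 7: eliminating its row and column leaves {2, 7, 6}.
Row 4, column 4: eliminating its row and column leaves {2, 4, 5, 3}.
Row 4, column 5: eliminating its row and column leaves {2, 5, 3}.
Row 4, column 6: eliminating its row and column leaves {2, 4, 5, 3}.
Row 4, column 7: eliminating its row and column leaves {2, 4}.
Row 5, column 4: eliminating its row and column leaves {2, 3, 1}.
Row 5, column 5: eliminating its row and column leaves {2, 7, 3}.
Row 5, column 6: eliminating its row and column leaves {2, 7, 3}.
Row 5, column 7: eliminating its row and column leaves {2, 7, 1}.
Row 7, column 6: eliminating its row and column leaves {3}.
Enumerating the assignments across these blanks that avoid any row or column repeat gives 8 completions.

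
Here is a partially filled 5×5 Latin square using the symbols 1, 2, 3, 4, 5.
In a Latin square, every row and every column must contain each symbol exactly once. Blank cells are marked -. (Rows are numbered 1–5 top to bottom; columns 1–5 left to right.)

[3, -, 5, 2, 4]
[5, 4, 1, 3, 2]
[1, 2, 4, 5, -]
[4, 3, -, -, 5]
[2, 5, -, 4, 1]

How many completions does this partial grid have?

1

Row 1, column 2: eliminating its row and column leaves {1}.
Row 3, column 5: eliminating its row and column leaves {3}.
Row 4, column 3: eliminating its row and column leaves {2}.
Row 4, column 4: eliminating its row and column leaves {1}.
Row 5, column 3: eliminating its row and column leaves {3}.
Only one assignment across all blanks avoids any row or column repeat, giving 1 completion.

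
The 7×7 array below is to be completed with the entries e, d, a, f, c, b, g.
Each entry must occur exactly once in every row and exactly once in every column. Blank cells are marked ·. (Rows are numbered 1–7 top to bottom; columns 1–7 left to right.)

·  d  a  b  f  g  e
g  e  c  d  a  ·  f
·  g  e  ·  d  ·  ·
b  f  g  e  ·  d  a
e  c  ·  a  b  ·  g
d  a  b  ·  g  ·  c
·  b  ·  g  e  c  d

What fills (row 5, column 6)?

f

Row 5 already has {e, a, c, b, g} and column 6 already has {d, c, g}, so row 5, column 6 must be f.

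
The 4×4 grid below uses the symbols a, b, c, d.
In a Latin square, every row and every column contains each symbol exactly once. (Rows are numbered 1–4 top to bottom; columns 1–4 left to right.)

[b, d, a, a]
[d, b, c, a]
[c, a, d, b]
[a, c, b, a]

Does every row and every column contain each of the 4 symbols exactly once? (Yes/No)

Row 1 contains a twice (at columns 3 and 4); row 4 is also not a permutation.

No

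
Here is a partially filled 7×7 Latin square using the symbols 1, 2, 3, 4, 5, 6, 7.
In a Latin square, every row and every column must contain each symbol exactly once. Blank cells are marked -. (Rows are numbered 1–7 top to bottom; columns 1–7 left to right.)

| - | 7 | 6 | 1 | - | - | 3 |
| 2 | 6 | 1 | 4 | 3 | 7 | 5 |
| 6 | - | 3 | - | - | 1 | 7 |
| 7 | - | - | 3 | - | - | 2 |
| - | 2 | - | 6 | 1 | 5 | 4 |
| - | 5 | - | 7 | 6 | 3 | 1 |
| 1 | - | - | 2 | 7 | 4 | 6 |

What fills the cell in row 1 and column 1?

5

Row 1, column 6: row 1 has {1, 3, 6, 7} and column 6 has {1, 3, 4, 5, 7}, leaving only 2.
Row 3, column 2: row 3 has {1, 3, 6, 7} and column 2 has {2, 5, 6, 7}, leaving only 4.
Row 3, column 4: row 3 has {1, 3, 4, 6, 7} and column 4 has {1, 2, 3, 4, 6, 7}, leaving only 5.
Row 3, column 5: row 3 has {1, 3, 4, 5, 6, 7} and column 5 has {1, 3, 6, 7}, leaving only 2.
Row 4, column 2: row 4 has {2, 3, 7} and column 2 has {2, 4, 5, 6, 7}, leaving only 1.
Row 4, column 6: row 4 has {1, 2, 3, 7} and column 6 has {1, 2, 3, 4, 5, 7}, leaving only 6.
Row 5, column 1: row 5 has {1, 2, 4, 5, 6} and column 1 has {1, 2, 6, 7}, leaving only 3.
Row 5, column 3: row 5 has {1, 2, 3, 4, 5, 6} and column 3 has {1, 3, 6}, leaving only 7.
Row 6, column 1: row 6 has {1, 3, 5, 6, 7} and column 1 has {1, 2, 3, 6, 7}, leaving only 4.
Row 1 already has {1, 2, 3, 6, 7} and column 1 already has {1, 2, 3, 4, 6, 7}, so row 1, column 1 must be 5.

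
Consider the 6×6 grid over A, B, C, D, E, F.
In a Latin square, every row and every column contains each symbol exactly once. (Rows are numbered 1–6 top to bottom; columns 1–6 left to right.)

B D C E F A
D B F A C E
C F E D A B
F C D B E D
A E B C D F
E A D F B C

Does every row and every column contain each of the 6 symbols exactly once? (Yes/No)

No

Row 4 contains D twice (at columns 3 and 6), so it is not a permutation.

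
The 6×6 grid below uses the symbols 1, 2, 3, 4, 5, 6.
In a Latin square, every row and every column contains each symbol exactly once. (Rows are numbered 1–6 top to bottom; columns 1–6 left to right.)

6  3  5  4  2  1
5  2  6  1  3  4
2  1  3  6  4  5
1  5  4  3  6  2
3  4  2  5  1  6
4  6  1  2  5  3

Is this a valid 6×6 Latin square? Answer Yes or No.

Each row is a permutation of the 6 symbols, and so is each column.

Yes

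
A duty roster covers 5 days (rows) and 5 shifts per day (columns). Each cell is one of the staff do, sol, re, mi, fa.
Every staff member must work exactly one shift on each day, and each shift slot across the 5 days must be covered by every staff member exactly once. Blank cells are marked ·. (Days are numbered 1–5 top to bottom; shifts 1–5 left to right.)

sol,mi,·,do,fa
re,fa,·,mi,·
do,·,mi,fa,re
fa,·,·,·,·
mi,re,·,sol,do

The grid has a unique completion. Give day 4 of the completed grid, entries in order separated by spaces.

fa do sol re mi

Day 4, shift 4: day 4 has {fa} and shift 4 has {do, sol, mi, fa}, leaving only re.
Day 1, shift 3: day 1 has {do, sol, mi, fa} and shift 3 has {mi}, leaving only re.
Day 2, shift 5: day 2 has {re, mi, fa} and shift 5 has {do, re, fa}, leaving only sol.
Day 4, shift 5: day 4 has {re, fa} and shift 5 has {do, sol, re, fa}, leaving only mi.
Day 2, shift 3: day 2 has {sol, re, mi, fa} and shift 3 has {re, mi}, leaving only do.
Day 4, shift 3: day 4 has {re, mi, fa} and shift 3 has {do, re, mi}, leaving only sol.
Day 4, shift 2: day 4 has {sol, re, mi, fa} and shift 2 has {re, mi, fa}, leaving only do.
So day 4 reads: fa do sol re mi.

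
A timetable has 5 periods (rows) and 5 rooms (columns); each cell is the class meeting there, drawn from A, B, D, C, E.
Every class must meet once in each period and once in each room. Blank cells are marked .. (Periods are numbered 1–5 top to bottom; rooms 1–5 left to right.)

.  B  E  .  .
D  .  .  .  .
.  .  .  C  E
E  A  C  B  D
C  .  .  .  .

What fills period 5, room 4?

A

Period 1, room 1: period 1 has {B, E} and room 1 has {D, C, E}, leaving only A.
Period 1, room 4: period 1 has {A, B, E} and room 4 has {B, C}, leaving only D.
Period 1, room 5: period 1 has {A, B, D, E} and room 5 has {D, E}, leaving only C.
Period 3, room 1: period 3 has {C, E} and room 1 has {A, D, C, E}, leaving only B.
Period 3, room 2: period 3 has {B, C, E} and room 2 has {A, B}, leaving only D.
Period 3, room 3: period 3 has {B, D, C, E} and room 3 has {C, E}, leaving only A.
Period 2, room 3: period 2 has {D} and room 3 has {A, C, E}, leaving only B.
Period 2, room 5: period 2 has {B, D} and room 5 has {D, C, E}, leaving only A.
Period 2, room 4: period 2 has {A, B, D} and room 4 has {B, D, C}, leaving only E.
Period 5 already has {C} and room 4 already has {B, D, C, E}, so period 5, room 4 must be A.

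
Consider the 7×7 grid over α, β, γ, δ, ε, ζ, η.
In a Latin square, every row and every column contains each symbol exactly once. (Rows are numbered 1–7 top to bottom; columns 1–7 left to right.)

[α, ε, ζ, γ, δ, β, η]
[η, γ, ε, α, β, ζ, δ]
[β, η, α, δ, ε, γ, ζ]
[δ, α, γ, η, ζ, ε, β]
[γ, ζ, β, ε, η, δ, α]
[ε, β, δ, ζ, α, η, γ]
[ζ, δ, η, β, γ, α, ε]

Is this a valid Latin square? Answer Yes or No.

Each row is a permutation of the 7 symbols, and so is each column.

Yes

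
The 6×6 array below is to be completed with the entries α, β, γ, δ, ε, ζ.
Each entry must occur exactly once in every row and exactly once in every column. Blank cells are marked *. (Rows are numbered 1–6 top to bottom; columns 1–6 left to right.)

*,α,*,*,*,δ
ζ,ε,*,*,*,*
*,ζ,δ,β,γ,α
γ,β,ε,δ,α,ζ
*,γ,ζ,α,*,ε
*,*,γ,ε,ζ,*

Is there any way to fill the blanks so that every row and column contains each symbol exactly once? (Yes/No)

No

Row 1, column 3: row 1 has {α, δ} and column 3 has {γ, δ, ε, ζ}, so it must be β.
Row 1, column 1: row 1 has {α, β, δ} and column 1 has {γ, ζ}, so it must be ε.
Now row 1, column 5: row 1 together with column 5 already contain {α, β, γ, δ, ε, ζ} — every symbol — so nothing can go there. The grid has no valid completion.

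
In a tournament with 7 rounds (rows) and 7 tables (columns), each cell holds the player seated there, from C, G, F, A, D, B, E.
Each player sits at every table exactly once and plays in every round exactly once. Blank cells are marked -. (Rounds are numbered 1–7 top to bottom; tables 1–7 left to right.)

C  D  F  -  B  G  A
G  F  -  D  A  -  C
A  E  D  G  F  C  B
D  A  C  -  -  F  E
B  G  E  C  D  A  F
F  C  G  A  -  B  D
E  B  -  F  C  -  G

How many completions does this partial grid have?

1

Round 1, table 4: eliminating its round and table leaves {E}.
Round 2, table 3: eliminating its round and table leaves {B}.
Round 2, table 6: eliminating its round and table leaves {E}.
Round 4, table 4: eliminating its round and table leaves {B}.
Round 4, table 5: eliminating its round and table leaves {G}.
Round 6, table 5: eliminating its round and table leaves {E}.
Round 7, table 3: eliminating its round and table leaves {A}.
Round 7, table 6: eliminating its round and table leaves {D}.
Only one assignment across all blanks avoids any round or table repeat, giving 1 completion.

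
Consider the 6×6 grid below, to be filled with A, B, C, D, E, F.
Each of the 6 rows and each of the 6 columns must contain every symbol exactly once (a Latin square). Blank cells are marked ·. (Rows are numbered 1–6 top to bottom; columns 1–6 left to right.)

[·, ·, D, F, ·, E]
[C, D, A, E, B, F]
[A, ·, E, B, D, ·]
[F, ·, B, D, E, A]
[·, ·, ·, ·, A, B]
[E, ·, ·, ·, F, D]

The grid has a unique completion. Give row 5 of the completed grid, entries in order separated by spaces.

Row 5, column 1: row 5 has {A, B} and column 1 has {A, C, E, F}, leaving only D.
Row 5, column 4: row 5 has {A, B, D} and column 4 has {B, D, E, F}, leaving only C.
Row 5, column 3: row 5 has {A, B, C, D} and column 3 has {A, B, D, E}, leaving only F.
Row 5, column 2: row 5 has {A, B, C, D, F} and column 2 has {D}, leaving only E.
So row 5 reads: D E F C A B.

D E F C A B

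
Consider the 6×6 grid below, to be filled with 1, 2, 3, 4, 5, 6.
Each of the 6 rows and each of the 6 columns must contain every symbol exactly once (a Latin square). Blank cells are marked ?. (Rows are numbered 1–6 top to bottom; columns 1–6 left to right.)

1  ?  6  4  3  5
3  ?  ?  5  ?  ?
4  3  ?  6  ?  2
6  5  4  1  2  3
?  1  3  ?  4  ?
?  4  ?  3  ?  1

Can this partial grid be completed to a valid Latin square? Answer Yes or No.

Yes

No row or column among the givens repeats a symbol, and propagating forced cells runs into no contradiction.
One valid completion exists (for instance, 1 2 6 4 3 5 / 3 6 2 5 1 4 / 4 3 1 6 5 2 / 6 5 4 1 2 3 / 5 1 3 2 4 6 / 2 4 5 3 6 1).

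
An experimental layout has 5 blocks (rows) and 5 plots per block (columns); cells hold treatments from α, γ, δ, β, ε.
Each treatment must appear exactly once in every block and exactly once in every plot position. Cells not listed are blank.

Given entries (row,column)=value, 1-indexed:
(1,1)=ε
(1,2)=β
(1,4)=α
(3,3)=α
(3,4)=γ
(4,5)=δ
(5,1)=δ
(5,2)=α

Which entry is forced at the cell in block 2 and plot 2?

ε

Block 1, plot 5: block 1 has {α, β, ε} and plot 5 has {δ}, leaving only γ.
Block 1, plot 3: block 1 has {α, γ, β, ε} and plot 3 has {α}, leaving only δ.
Block 3, plot 1: block 3 has {α, γ} and plot 1 has {δ, ε}, leaving only β.
Block 3, plot 5: block 3 has {α, γ, β} and plot 5 has {γ, δ}, leaving only ε.
Block 3, plot 2: block 3 has {α, γ, β, ε} and plot 2 has {α, β}, leaving only δ.
Block 5, plot 5: block 5 has {α, δ} and plot 5 has {γ, δ, ε}, leaving only β.
Block 2, plot 5: block 2 has {} and plot 5 has {γ, δ, β, ε}, leaving only α.
Block 2, plot 1: block 2 has {α} and plot 1 has {δ, β, ε}, leaving only γ.
Block 2 already has {α, γ} and plot 2 already has {α, δ, β}, so block 2, plot 2 must be ε.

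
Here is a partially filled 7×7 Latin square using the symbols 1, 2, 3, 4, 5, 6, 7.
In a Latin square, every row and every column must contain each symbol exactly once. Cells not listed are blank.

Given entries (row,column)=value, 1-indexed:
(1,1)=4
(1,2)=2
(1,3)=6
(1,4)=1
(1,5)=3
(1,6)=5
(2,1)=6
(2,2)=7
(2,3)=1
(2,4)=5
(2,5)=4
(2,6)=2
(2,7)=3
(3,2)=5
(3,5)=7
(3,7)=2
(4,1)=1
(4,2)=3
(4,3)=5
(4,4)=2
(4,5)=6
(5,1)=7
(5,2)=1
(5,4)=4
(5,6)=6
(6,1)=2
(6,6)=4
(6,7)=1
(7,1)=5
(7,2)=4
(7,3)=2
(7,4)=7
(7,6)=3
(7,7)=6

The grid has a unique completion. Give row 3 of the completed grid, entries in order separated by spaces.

Row 3, column 1: row 3 has {2, 5, 7} and column 1 has {1, 2, 4, 5, 6, 7}, leaving only 3.
Row 3, column 3: row 3 has {2, 3, 5, 7} and column 3 has {1, 2, 5, 6}, leaving only 4.
Row 3, column 4: row 3 has {2, 3, 4, 5, 7} and column 4 has {1, 2, 4, 5, 7}, leaving only 6.
Row 3, column 6: row 3 has {2, 3, 4, 5, 6, 7} and column 6 has {2, 3, 4, 5, 6}, leaving only 1.
So row 3 reads: 3 5 4 6 7 1 2.

3 5 4 6 7 1 2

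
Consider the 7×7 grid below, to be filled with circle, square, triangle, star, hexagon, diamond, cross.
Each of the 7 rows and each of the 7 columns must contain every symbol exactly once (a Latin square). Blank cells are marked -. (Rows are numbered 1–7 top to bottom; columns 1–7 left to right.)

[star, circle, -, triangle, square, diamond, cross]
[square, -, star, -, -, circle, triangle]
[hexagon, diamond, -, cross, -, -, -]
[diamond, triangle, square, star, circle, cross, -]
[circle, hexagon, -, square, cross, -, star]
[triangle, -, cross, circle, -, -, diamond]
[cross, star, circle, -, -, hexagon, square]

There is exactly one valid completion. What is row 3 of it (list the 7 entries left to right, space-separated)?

Row 3, column 3: row 3 has {hexagon, diamond, cross} and column 3 has {circle, square, star, cross}, leaving only triangle.
Row 3, column 5: row 3 has {triangle, hexagon, diamond, cross} and column 5 has {circle, square, cross}, leaving only star.
Row 3, column 6: row 3 has {triangle, star, hexagon, diamond, cross} and column 6 has {circle, hexagon, diamond, cross}, leaving only square.
Row 3, column 7: row 3 has {square, triangle, star, hexagon, diamond, cross} and column 7 has {square, triangle, star, diamond, cross}, leaving only circle.
So row 3 reads: hexagon diamond triangle cross star square circle.

hexagon diamond triangle cross star square circle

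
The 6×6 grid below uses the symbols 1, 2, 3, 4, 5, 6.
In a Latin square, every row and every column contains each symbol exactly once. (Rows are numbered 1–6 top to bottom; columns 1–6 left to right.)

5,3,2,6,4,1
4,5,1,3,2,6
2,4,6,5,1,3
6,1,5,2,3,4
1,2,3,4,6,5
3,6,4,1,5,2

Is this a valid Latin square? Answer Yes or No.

Yes

Each row is a permutation of the 6 symbols, and so is each column.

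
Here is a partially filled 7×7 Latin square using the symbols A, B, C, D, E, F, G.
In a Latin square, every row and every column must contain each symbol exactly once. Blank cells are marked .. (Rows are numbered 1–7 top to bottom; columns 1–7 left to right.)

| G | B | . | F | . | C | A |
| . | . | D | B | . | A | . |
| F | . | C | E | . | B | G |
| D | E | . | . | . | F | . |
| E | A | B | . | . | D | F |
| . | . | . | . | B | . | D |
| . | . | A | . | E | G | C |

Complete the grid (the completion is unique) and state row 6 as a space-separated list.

Row 6, column 6: row 6 has {B, D} and column 6 has {A, B, C, D, F, G}, leaving only E.
Row 1, column 3: row 1 has {A, B, C, F, G} and column 3 has {A, B, C, D}, leaving only E.
Row 1, column 5: row 1 has {A, B, C, E, F, G} and column 5 has {B, E}, leaving only D.
Row 2, column 1: row 2 has {A, B, D} and column 1 has {D, E, F, G}, leaving only C.
Row 6, column 1: row 6 has {B, D, E} and column 1 has {C, D, E, F, G}, leaving only A.
Row 2, column 7: row 2 has {A, B, C, D} and column 7 has {A, C, D, F, G}, leaving only E.
Row 3, column 2: row 3 has {B, C, E, F, G} and column 2 has {A, B, E}, leaving only D.
Row 3, column 5: row 3 has {B, C, D, E, F, G} and column 5 has {B, D, E}, leaving only A.
Row 4, column 3: row 4 has {D, E, F} and column 3 has {A, B, C, D, E}, leaving only G.
Row 6, column 3: row 6 has {A, B, D, E} and column 3 has {A, B, C, D, E, G}, leaving only F.
Row 4, column 5: row 4 has {D, E, F, G} and column 5 has {A, B, D, E}, leaving only C.
Row 4, column 4: row 4 has {C, D, E, F, G} and column 4 has {B, E, F}, leaving only A.
Row 4, column 7: row 4 has {A, C, D, E, F, G} and column 7 has {A, C, D, E, F, G}, leaving only B.
Row 5, column 5: row 5 has {A, B, D, E, F} and column 5 has {A, B, C, D, E}, leaving only G.
Row 2, column 5: row 2 has {A, B, C, D, E} and column 5 has {A, B, C, D, E, G}, leaving only F.
Row 2, column 2: row 2 has {A, B, C, D, E, F} and column 2 has {A, B, D, E}, leaving only G.
Row 6, column 2: row 6 has {A, B, D, E, F} and column 2 has {A, B, D, E, G}, leaving only C.
Row 6, column 4: row 6 has {A, B, C, D, E, F} and column 4 has {A, B, E, F}, leaving only G.
So row 6 reads: A C F G B E D.

A C F G B E D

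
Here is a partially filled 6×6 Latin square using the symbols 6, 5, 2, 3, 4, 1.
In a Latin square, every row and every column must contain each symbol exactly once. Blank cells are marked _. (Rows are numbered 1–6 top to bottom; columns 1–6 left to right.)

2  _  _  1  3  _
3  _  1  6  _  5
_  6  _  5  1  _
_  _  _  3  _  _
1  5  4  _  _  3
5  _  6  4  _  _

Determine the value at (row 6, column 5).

2

Row 6 already has {6, 5, 4} and column 5 already has {3, 1}, so row 6, column 5 must be 2.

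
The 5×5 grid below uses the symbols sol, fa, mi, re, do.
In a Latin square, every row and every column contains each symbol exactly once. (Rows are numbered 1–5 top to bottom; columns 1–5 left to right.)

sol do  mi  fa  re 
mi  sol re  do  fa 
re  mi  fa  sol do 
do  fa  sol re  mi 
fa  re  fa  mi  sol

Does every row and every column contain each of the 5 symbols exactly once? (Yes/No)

No

Column 3 contains fa twice (at rows 3 and 5), so it is not a permutation.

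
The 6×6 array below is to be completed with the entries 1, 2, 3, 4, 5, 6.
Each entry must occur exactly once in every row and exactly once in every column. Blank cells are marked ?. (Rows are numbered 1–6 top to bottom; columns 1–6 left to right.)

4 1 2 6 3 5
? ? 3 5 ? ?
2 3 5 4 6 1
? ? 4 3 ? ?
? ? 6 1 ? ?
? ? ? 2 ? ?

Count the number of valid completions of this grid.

Row 2, column 1: eliminating its row and column leaves {1, 6}.
Row 2, column 2: eliminating its row and column leaves {2, 4, 6}.
Row 2, column 5: eliminating its row and column leaves {1, 2, 4}.
Row 2, column 6: eliminating its row and column leaves {2, 4, 6}.
Row 4, column 1: eliminating its row and column leaves {1, 5, 6}.
Row 4, column 2: eliminating its row and column leaves {2, 5, 6}.
Row 4, column 5: eliminating its row and column leaves {1, 2, 5}.
Row 4, column 6: eliminating its row and column leaves {2, 6}.
Row 5, column 1: eliminating its row and column leaves {3, 5}.
Row 5, column 2: eliminating its row and column leaves {2, 4, 5}.
Row 5, column 5: eliminating its row and column leaves {2, 4, 5}.
Row 5, column 6: eliminating its row and column leaves {2, 3, 4}.
Row 6, column 1: eliminating its row and column leaves {1, 3, 5, 6}.
Row 6, column 2: eliminating its row and column leaves {4, 5, 6}.
Row 6, column 3: eliminating its row and column leaves {1}.
Row 6, column 5: eliminating its row and column leaves {1, 4, 5}.
Row 6, column 6: eliminating its row and column leaves {3, 4, 6}.
Enumerating the assignments across these blanks that avoid any row or column repeat gives 14 completions.

14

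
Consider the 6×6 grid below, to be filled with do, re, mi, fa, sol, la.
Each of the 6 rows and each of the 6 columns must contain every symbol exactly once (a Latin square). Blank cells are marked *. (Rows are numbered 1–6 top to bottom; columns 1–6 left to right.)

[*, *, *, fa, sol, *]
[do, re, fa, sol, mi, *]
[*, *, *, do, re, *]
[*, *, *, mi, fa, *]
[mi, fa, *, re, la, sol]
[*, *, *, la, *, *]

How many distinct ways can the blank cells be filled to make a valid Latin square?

Row 1, column 1: eliminating its row and column leaves {re, la}.
Row 1, column 2: eliminating its row and column leaves {do, mi, la}.
Row 1, column 3: eliminating its row and column leaves {do, re, mi, la}.
Row 1, column 6: eliminating its row and column leaves {do, re, mi, la}.
Row 2, column 6: eliminating its row and column leaves {la}.
Row 3, column 1: eliminating its row and column leaves {fa, sol, la}.
Row 3, column 2: eliminating its row and column leaves {mi, sol, la}.
Row 3, column 3: eliminating its row and column leaves {mi, sol, la}.
Row 3, column 6: eliminating its row and column leaves {mi, fa, la}.
Row 4, column 1: eliminating its row and column leaves {re, sol, la}.
Row 4, column 2: eliminating its row and column leaves {do, sol, la}.
Row 4, column 3: eliminating its row and column leaves {do, re, sol, la}.
Row 4, column 6: eliminating its row and column leaves {do, re, la}.
Row 5, column 3: eliminating its row and column leaves {do}.
Row 6, column 1: eliminating its row and column leaves {re, fa, sol}.
Row 6, column 2: eliminating its row and column leaves {do, mi, sol}.
Row 6, column 3: eliminating its row and column leaves {do, re, mi, sol}.
Row 6, column 5: eliminating its row and column leaves {do}.
Row 6, column 6: eliminating its row and column leaves {do, re, mi, fa}.
Enumerating the assignments across these blanks that avoid any row or column repeat gives 14 completions.

14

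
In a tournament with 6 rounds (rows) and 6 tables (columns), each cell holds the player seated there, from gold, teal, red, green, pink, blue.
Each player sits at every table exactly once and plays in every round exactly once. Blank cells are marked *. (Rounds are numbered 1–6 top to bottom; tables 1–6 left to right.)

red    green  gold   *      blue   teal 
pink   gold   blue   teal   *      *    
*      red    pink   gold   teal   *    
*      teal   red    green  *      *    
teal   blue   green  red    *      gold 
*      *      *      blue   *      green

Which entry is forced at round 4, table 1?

blue

Round 1, table 4: round 1 has {gold, teal, red, green, blue} and table 4 has {gold, teal, red, green, blue}, leaving only pink.
Round 2, table 6: round 2 has {gold, teal, pink, blue} and table 6 has {gold, teal, green}, leaving only red.
Round 2, table 5: round 2 has {gold, teal, red, pink, blue} and table 5 has {teal, blue}, leaving only green.
Round 3, table 6: round 3 has {gold, teal, red, pink} and table 6 has {gold, teal, red, green}, leaving only blue.
Round 3, table 1: round 3 has {gold, teal, red, pink, blue} and table 1 has {teal, red, pink}, leaving only green.
Round 4, table 6: round 4 has {teal, red, green} and table 6 has {gold, teal, red, green, blue}, leaving only pink.
Round 4, table 5: round 4 has {teal, red, green, pink} and table 5 has {teal, green, blue}, leaving only gold.
Round 4 already has {gold, teal, red, green, pink} and table 1 already has {teal, red, green, pink}, so round 4, table 1 must be blue.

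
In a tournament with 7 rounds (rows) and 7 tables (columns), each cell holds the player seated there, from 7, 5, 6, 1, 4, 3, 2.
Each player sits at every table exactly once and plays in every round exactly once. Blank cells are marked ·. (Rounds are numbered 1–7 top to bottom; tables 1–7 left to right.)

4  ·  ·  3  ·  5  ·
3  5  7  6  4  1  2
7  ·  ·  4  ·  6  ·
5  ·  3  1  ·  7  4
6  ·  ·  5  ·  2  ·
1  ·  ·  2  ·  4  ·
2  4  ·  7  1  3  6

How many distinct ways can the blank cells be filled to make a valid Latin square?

14

Round 1, table 2: eliminating its round and table leaves {7, 6, 1, 2}.
Round 1, table 3: eliminating its round and table leaves {6, 1, 2}.
Round 1, table 5: eliminating its round and table leaves {7, 6, 2}.
Round 1, table 7: eliminating its round and table leaves {7, 1}.
Round 3, table 2: eliminating its round and table leaves {1, 3, 2}.
Round 3, table 3: eliminating its round and table leaves {5, 1, 2}.
Round 3, table 5: eliminating its round and table leaves {5, 3, 2}.
Round 3, table 7: eliminating its round and table leaves {5, 1, 3}.
Round 4, table 2: eliminating its round and table leaves {6, 2}.
Round 4, table 5: eliminating its round and table leaves {6, 2}.
Round 5, table 2: eliminating its round and table leaves {7, 1, 3}.
Round 5, table 3: eliminating its round and table leaves {1, 4}.
Round 5, table 5: eliminating its round and table leaves {7, 3}.
Round 5, table 7: eliminating its round and table leaves {7, 1, 3}.
Round 6, table 2: eliminating its round and table leaves {7, 6, 3}.
Round 6, table 3: eliminating its round and table leaves {5, 6}.
Round 6, table 5: eliminating its round and table leaves {7, 5, 6, 3}.
Round 6, table 7: eliminating its round and table leaves {7, 5, 3}.
Round 7, table 3: eliminating its round and table leaves {5}.
Enumerating the assignments across these blanks that avoid any round or table repeat gives 14 completions.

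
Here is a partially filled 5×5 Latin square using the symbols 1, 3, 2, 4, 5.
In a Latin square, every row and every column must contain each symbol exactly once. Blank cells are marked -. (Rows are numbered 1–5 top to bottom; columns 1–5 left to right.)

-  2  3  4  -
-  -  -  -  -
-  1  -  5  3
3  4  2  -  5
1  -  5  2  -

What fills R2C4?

3

Row 1, column 1: row 1 has {3, 2, 4} and column 1 has {1, 3}, leaving only 5.
Row 1, column 5: row 1 has {3, 2, 4, 5} and column 5 has {3, 5}, leaving only 1.
Row 3, column 3: row 3 has {1, 3, 5} and column 3 has {3, 2, 5}, leaving only 4.
Row 2, column 3: row 2 has {} and column 3 has {3, 2, 4, 5}, leaving only 1.
Row 2 already has {1} and column 4 already has {2, 4, 5}, so row 2, column 4 must be 3.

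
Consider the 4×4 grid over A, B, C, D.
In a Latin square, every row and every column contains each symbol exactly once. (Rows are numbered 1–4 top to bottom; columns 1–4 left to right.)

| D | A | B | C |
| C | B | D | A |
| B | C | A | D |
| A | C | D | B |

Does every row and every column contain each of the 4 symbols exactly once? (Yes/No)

Every row is a permutation, but column 3 contains D twice (at rows 2 and 4).

No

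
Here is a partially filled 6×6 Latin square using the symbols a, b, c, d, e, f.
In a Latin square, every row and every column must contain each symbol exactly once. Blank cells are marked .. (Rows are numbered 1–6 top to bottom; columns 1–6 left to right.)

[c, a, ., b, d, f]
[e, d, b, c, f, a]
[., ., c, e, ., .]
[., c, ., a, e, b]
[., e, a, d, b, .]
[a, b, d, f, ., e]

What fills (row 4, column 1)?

d

Row 1, column 3: row 1 has {a, b, c, d, f} and column 3 has {a, b, c, d}, leaving only e.
Row 3, column 2: row 3 has {c, e} and column 2 has {a, b, c, d, e}, leaving only f.
Row 3, column 5: row 3 has {c, e, f} and column 5 has {b, d, e, f}, leaving only a.
Row 3, column 6: row 3 has {a, c, e, f} and column 6 has {a, b, e, f}, leaving only d.
Row 3, column 1: row 3 has {a, c, d, e, f} and column 1 has {a, c, e}, leaving only b.
Row 4, column 3: row 4 has {a, b, c, e} and column 3 has {a, b, c, d, e}, leaving only f.
Row 4 already has {a, b, c, e, f} and column 1 already has {a, b, c, e}, so row 4, column 1 must be d.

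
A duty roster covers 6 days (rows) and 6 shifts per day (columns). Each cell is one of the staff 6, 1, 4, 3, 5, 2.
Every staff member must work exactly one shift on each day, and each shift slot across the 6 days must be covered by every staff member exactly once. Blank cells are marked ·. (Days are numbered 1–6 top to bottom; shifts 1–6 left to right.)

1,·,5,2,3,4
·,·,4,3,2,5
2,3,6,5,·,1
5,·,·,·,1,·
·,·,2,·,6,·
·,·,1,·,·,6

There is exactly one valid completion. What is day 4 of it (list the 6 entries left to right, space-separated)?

5 4 3 6 1 2

Day 4, shift 3: day 4 has {1, 5} and shift 3 has {6, 1, 4, 5, 2}, leaving only 3.
Day 4, shift 6: day 4 has {1, 3, 5} and shift 6 has {6, 1, 4, 5}, leaving only 2.
Day 1, shift 2: day 1 has {1, 4, 3, 5, 2} and shift 2 has {3}, leaving only 6.
Day 4, shift 2: day 4 has {1, 3, 5, 2} and shift 2 has {6, 3}, leaving only 4.
Day 4, shift 4: day 4 has {1, 4, 3, 5, 2} and shift 4 has {3, 5, 2}, leaving only 6.
So day 4 reads: 5 4 3 6 1 2.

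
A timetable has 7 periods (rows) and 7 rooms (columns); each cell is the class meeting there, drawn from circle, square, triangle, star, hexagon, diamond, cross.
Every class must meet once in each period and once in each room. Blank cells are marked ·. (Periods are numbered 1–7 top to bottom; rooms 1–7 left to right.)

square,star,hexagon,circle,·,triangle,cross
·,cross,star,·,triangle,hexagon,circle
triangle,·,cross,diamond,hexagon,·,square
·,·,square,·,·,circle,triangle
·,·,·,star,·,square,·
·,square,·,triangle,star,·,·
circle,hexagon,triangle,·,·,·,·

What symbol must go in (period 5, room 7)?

Period 1, room 5: period 1 has {circle, square, triangle, star, hexagon, cross} and room 5 has {triangle, star, hexagon}, leaving only diamond.
Period 2, room 1: period 2 has {circle, triangle, star, hexagon, cross} and room 1 has {circle, square, triangle}, leaving only diamond.
Period 2, room 4: period 2 has {circle, triangle, star, hexagon, diamond, cross} and room 4 has {circle, triangle, star, diamond}, leaving only square.
Period 3, room 2: period 3 has {square, triangle, hexagon, diamond, cross} and room 2 has {square, star, hexagon, cross}, leaving only circle.
Period 3, room 6: period 3 has {circle, square, triangle, hexagon, diamond, cross} and room 6 has {circle, square, triangle, hexagon}, leaving only star.
Period 4, room 2: period 4 has {circle, square, triangle} and room 2 has {circle, square, star, hexagon, cross}, leaving only diamond.
Period 4, room 5: period 4 has {circle, square, triangle, diamond} and room 5 has {triangle, star, hexagon, diamond}, leaving only cross.
Period 4, room 4: period 4 has {circle, square, triangle, diamond, cross} and room 4 has {circle, square, triangle, star, diamond}, leaving only hexagon.
Period 4, room 1: period 4 has {circle, square, triangle, hexagon, diamond, cross} and room 1 has {circle, square, triangle, diamond}, leaving only star.
Period 5, room 2: period 5 has {square, star} and room 2 has {circle, square, star, hexagon, diamond, cross}, leaving only triangle.
Period 5, room 5: period 5 has {square, triangle, star} and room 5 has {triangle, star, hexagon, diamond, cross}, leaving only circle.
Period 5, room 3: period 5 has {circle, square, triangle, star} and room 3 has {square, triangle, star, hexagon, cross}, leaving only diamond.
Period 5 already has {circle, square, triangle, star, diamond} and room 7 already has {circle, square, triangle, cross}, so period 5, room 7 must be hexagon.

hexagon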